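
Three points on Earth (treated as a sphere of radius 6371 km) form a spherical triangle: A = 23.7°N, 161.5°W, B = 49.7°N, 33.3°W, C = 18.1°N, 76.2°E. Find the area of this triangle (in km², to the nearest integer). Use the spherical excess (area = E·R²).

79418750 km²

Side lengths (central angles): a = 1.5391, b = 1.9179, c = 1.6305 rad; semiperimeter s = 2.5438.
By l'Huilier's theorem, tan(E/4) = √[tan(s/2) tan((s−a)/2) tan((s−b)/2) tan((s−c)/2)], giving spherical excess E = 1.9566 rad.
Area = E·R² = 1.9566 × (6371)² ≈ 79418750 km².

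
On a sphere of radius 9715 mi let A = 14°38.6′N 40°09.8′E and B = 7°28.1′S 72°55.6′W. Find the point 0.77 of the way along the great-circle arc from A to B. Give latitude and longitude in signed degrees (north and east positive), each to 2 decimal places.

-1.13°, -47.36°

Central angle δ = 1.9922 rad. Interpolating on the sphere with fraction f = 0.77:
P = [sin((1−f)δ)·A + sin(fδ)·B] / sin δ = 0.4848·A + 1.0952·B in Cartesian coordinates,
giving P = (0.6772, -0.7355, -0.0198), i.e. latitude -1.13°, longitude -47.36°.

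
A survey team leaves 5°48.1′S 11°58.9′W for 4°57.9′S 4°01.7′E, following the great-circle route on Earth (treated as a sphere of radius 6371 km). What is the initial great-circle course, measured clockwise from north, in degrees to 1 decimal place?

87.8°

Δλ = 16.010° = 0.2794 rad.
y = sin Δλ · cos φ₂ = (0.2758)(0.9962) = 0.2748
x = cos φ₁ sin φ₂ − sin φ₁ cos φ₂ cos Δλ = (0.9949)(-0.0865) − (-0.1011)(0.9962)(0.9612) = 0.0107
θ = atan2(y, x) = 87.77°, so the bearing is 87.8°.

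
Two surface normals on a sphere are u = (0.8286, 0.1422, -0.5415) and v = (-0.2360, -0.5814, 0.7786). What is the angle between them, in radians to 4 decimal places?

2.3460 rad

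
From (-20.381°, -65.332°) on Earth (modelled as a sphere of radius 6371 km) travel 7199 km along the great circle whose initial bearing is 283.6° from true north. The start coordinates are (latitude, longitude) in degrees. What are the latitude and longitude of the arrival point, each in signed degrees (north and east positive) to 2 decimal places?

2.91°, -127.00°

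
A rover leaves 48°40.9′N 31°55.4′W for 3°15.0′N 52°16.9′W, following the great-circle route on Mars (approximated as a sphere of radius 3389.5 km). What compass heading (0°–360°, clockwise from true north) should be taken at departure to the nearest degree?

Δλ = -20.358° = -0.3553 rad.
y = sin Δλ · cos φ₂ = (-0.3479)(0.9984) = -0.3473
x = cos φ₁ sin φ₂ − sin φ₁ cos φ₂ cos Δλ = (0.6602)(0.0567) − (0.7511)(0.9984)(0.9375) = -0.6656
θ = atan2(y, x) = -152.44°; adding 360° gives 208°.

208°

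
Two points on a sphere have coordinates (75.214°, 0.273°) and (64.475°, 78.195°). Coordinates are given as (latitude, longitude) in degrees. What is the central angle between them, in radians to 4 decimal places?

Let φ₁ = 1.3127 rad, φ₂ = 1.1253 rad, and Δλ = 1.3600 rad.
cos c = sin φ₁ sin φ₂ + cos φ₁ cos φ₂ cos Δλ = (0.9669)(0.9024) + (0.2552)(0.4309)(0.2092) = 0.89553,
so c = arccos(0.89553) = 0.46118 rad.
So the angular separation is 0.4612 rad.

0.4612 rad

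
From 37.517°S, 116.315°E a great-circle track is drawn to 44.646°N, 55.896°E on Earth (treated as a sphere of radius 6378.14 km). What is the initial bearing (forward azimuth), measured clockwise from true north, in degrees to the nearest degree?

321°

Δλ = -60.419° = -1.0545 rad.
y = sin Δλ · cos φ₂ = (-0.8697)(0.7115) = -0.6187
x = cos φ₁ sin φ₂ − sin φ₁ cos φ₂ cos Δλ = (0.7932)(0.7027) − (-0.6090)(0.7115)(0.4937) = 0.7713
θ = atan2(y, x) = -38.74°; adding 360° gives 321°.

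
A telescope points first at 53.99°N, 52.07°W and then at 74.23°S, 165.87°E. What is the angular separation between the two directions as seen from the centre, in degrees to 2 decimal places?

154.75°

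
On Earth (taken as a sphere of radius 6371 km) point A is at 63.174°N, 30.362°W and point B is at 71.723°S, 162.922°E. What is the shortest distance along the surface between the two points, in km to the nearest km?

With latitudes φ₁ = 63.174°, φ₂ = -71.723° and longitude difference Δλ = -166.716°:
cos c = sin φ₁ sin φ₂ + cos φ₁ cos φ₂ cos Δλ = (0.8924)(-0.9496) + (0.4513)(0.3136)(-0.9732) = -0.98510,
so c = arccos(-0.98510) = 2.96876 rad.
Distance = R·c = 6371 × 2.9688 ≈ 18914 km.

18914 km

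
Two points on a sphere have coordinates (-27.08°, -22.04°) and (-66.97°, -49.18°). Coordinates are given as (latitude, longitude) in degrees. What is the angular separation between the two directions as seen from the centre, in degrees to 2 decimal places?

43.20°

Let φ₁ = -0.4726 rad, φ₂ = -1.1688 rad, and Δλ = -0.4737 rad.
Haversine: a = sin²(Δφ/2) + cos φ₁ cos φ₂ sin²(Δλ/2) = 0.1164 + (0.8904)(0.3912)(0.0551) = 0.13554.
Central angle c = 2·arcsin(√a) = 0.75405 rad.
So the angular separation is 43.20°.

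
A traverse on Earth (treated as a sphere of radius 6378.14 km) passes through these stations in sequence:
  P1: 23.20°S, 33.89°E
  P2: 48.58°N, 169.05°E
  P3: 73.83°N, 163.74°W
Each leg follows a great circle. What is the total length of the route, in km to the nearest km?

Leg P1→P2: central angle 2.3841 rad, distance 15206.3 km.
Leg P2→P3: central angle 0.4863 rad, distance 3101.7 km.
Total: 15206.3 + 3101.7 ≈ 18308 km.

18308 km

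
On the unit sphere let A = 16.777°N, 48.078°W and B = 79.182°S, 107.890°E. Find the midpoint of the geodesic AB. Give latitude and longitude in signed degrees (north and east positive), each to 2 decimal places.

The central angle between A and B is δ = 2.0349 rad.
With f = 0.5, the slerp weights are sin((1−f)δ)/sin δ = 0.9514 and sin(fδ)/sin δ = 0.9514.
Weighted sum of the unit vectors: (0.9514)·(0.6397,-0.7124,0.2886) + (0.9514)·(-0.0577,0.1786,-0.9822) = (0.5538, -0.5078, -0.6599).
Converting back: φ = atan2(z, √(x²+y²)) = -41.29°, λ = atan2(y, x) = -42.52°.

-41.29°, -42.52°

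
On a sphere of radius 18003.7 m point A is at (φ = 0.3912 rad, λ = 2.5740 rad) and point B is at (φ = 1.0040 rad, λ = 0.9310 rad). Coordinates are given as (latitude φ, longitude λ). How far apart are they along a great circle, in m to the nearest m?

23061 m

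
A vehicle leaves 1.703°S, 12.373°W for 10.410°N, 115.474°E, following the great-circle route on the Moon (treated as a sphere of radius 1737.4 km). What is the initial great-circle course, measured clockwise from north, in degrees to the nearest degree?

78°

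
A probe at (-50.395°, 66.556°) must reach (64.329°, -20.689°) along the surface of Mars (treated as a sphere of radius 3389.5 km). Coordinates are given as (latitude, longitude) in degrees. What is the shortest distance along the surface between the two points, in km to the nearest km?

7864 km

With latitudes φ₁ = -50.395°, φ₂ = 64.329° and longitude difference Δλ = -87.245°:
cos c = sin φ₁ sin φ₂ + cos φ₁ cos φ₂ cos Δλ = (-0.7705)(0.9013) + (0.6375)(0.4332)(0.0481) = -0.68114,
so c = arccos(-0.68114) = 2.32011 rad.
Distance = R·c = 3389.5 × 2.3201 ≈ 7864 km.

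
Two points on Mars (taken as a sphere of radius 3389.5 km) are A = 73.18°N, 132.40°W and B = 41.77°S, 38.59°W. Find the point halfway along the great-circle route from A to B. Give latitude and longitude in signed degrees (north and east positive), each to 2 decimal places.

20.42°, -60.26°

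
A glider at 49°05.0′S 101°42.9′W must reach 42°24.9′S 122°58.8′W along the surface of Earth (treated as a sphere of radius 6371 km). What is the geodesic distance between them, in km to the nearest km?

1801 km

In radians: φ₁ = -0.8567, φ₂ = -0.7403, Δλ = -21.265° = -0.3711 rad.
cos c = sin φ₁ sin φ₂ + cos φ₁ cos φ₂ cos Δλ = (-0.7557)(-0.6745) + (0.6550)(0.7383)(0.9319) = 0.96031,
so c = arccos(0.96031) = 0.28268 rad.
Distance = R·c = 6371 × 0.2827 ≈ 1801 km.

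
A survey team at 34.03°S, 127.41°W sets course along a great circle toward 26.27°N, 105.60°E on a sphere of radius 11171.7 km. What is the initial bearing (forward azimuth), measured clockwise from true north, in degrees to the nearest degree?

275°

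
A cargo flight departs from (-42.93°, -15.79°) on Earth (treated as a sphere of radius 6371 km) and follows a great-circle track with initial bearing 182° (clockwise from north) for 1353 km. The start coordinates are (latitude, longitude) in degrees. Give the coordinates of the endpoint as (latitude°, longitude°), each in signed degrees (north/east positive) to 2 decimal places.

Angular distance δ = d/R = 1353/6371 = 0.21237 rad; initial bearing θ = 3.1765 rad.
sin φ₂ = sin φ₁ cos δ + cos φ₁ sin δ cos θ = (-0.6811)(0.9775) + (0.7322)(0.2108)(-0.9994) = -0.8200, so φ₂ = -55.09°.
Δλ = atan2(sin θ sin δ cos φ₁, cos δ − sin φ₁ sin φ₂) = atan2(-0.0054, 0.4190) = -0.736°.
λ₂ = -15.790° − 0.736° = -16.53°.

-55.09°, -16.53°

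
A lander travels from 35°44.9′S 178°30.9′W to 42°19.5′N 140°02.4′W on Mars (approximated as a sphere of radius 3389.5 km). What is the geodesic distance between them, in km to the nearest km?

5065 km

With latitudes φ₁ = -35.748°, φ₂ = 42.325° and longitude difference Δλ = 38.475°:
cos c = sin φ₁ sin φ₂ + cos φ₁ cos φ₂ cos Δλ = (-0.5842)(0.6733) + (0.8116)(0.7393)(0.7829) = 0.07638,
so c = arccos(0.07638) = 1.49434 rad.
Distance = R·c = 3389.5 × 1.4943 ≈ 5065 km.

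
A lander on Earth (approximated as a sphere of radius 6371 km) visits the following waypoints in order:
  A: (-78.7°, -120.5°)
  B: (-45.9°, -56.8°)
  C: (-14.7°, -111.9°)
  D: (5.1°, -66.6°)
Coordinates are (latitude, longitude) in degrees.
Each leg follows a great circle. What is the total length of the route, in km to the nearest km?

Leg A→B: central angle 0.7003 rad, distance 4461.9 km.
Leg B→C: central angle 0.9675 rad, distance 6163.9 km.
Leg C→D: central angle 0.8565 rad, distance 5456.5 km.
Total: 4461.9 + 6163.9 + 5456.5 ≈ 16082 km.

16082 km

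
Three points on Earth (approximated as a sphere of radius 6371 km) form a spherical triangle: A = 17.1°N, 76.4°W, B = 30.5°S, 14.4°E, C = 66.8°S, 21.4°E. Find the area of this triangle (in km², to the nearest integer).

Side lengths (central angles): a = 0.6378, b = 1.8980, c = 1.7322 rad; semiperimeter s = 2.1340.
By l'Huilier's theorem, tan(E/4) = √[tan(s/2) tan((s−a)/2) tan((s−b)/2) tan((s−c)/2)], giving spherical excess E = 0.7958 rad.
Area = E·R² = 0.7958 × (6371)² ≈ 32301461 km².

32301461 km²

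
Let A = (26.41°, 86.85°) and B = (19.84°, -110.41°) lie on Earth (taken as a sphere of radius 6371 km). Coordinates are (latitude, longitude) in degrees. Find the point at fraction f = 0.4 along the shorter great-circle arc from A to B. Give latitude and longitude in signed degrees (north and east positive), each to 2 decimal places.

The central angle between A and B is δ = 2.2831 rad.
With f = 0.4, the slerp weights are sin((1−f)δ)/sin δ = 1.2947 and sin(fδ)/sin δ = 1.0457.
Weighted sum of the unit vectors: (1.2947)·(0.0492,0.8943,0.4448) + (1.0457)·(-0.3280,-0.8816,0.3394) = (-0.2793, 0.2359, 0.9308).
Converting back: φ = atan2(z, √(x²+y²)) = 68.56°, λ = atan2(y, x) = 139.82°.

68.56°, 139.82°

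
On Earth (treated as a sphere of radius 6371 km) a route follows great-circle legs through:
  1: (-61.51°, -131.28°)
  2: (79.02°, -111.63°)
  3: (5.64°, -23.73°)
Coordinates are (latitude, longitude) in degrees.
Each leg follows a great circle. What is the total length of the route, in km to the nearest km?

25027 km

Leg 1→2: central angle 2.4611 rad, distance 15679.5 km.
Leg 2→3: central angle 1.4672 rad, distance 9347.4 km.
Total: 15679.5 + 9347.4 ≈ 25027 km.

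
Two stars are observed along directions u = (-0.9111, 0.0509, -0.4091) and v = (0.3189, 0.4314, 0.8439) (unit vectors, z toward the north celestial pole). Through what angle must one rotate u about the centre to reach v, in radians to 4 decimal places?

2.2317 rad

u·v = -0.6138; |u| = 1.0000, |v| = 1.0000.
cos θ = (u·v)/(|u||v|) = -0.6138, so θ = 2.2317 rad.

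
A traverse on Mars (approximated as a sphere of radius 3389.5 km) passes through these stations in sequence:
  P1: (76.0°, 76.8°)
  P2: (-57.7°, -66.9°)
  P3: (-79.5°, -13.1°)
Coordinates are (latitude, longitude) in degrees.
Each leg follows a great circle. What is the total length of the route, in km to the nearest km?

10936 km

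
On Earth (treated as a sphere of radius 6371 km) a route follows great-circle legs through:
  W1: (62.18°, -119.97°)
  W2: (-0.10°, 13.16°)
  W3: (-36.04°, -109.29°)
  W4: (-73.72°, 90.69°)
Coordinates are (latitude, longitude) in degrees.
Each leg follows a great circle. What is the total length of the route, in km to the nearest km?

32664 km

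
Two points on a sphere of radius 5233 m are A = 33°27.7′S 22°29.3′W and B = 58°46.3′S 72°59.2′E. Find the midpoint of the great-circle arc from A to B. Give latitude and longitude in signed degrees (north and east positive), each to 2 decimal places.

The central angle between A and B is δ = 1.1261 rad.
With f = 0.5, the slerp weights are sin((1−f)δ)/sin δ = 0.5913 and sin(fδ)/sin δ = 0.5913.
Weighted sum of the unit vectors: (0.5913)·(0.7708,-0.3191,-0.5514) + (0.5913)·(0.1517,0.4958,-0.8551) = (0.5455, 0.1045, -0.8316).
Converting back: φ = atan2(z, √(x²+y²)) = -56.26°, λ = atan2(y, x) = 10.84°.

-56.26°, 10.84°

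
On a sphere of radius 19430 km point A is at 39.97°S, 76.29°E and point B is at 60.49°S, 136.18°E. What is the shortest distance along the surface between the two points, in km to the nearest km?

Let φ₁ = -0.6976 rad, φ₂ = -1.0557 rad, and Δλ = 1.0453 rad.
cos c = sin φ₁ sin φ₂ + cos φ₁ cos φ₂ cos Δλ = (-0.6424)(-0.8703) + (0.7664)(0.4926)(0.5017) = 0.74843,
so c = arccos(0.74843) = 0.72511 rad.
Distance = R·c = 19430 × 0.7251 ≈ 14089 km.

14089 km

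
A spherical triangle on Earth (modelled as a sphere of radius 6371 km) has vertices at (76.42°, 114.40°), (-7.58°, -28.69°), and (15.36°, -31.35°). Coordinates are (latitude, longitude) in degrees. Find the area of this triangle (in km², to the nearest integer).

Side lengths (central angles): a = 0.4030, b = 1.5004, c = 1.8905 rad; semiperimeter s = 1.8970.
By l'Huilier's theorem, tan(E/4) = √[tan(s/2) tan((s−a)/2) tan((s−b)/2) tan((s−c)/2)], giving spherical excess E = 0.1156 rad.
Area = E·R² = 0.1156 × (6371)² ≈ 4691234 km².

4691234 km²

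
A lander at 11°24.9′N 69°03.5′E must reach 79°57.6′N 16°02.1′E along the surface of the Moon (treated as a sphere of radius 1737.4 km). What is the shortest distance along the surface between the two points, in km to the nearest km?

2204 km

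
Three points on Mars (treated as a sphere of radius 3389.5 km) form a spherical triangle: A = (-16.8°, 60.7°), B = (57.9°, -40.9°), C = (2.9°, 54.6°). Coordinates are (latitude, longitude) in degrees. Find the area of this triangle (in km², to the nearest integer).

Side lengths (central angles): a = 1.5788, b = 0.3595, c = 1.9253 rad; semiperimeter s = 1.9318.
By l'Huilier's theorem, tan(E/4) = √[tan(s/2) tan((s−a)/2) tan((s−b)/2) tan((s−c)/2)], giving spherical excess E = 0.1160 rad.
Area = E·R² = 0.1160 × (3389.5)² ≈ 1333241 km².

1333241 km²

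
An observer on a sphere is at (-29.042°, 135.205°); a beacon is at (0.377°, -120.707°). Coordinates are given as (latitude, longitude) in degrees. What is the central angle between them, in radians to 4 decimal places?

1.7885 rad

Let φ₁ = -0.5069 rad, φ₂ = 0.0066 rad, and Δλ = 1.8167 rad.
Haversine: a = sin²(Δφ/2) + cos φ₁ cos φ₂ sin²(Δλ/2) = 0.0645 + (0.8743)(1.0000)(0.6217) = 0.60800.
Central angle c = 2·arcsin(√a) = 1.78851 rad.
So the angular separation is 1.7885 rad.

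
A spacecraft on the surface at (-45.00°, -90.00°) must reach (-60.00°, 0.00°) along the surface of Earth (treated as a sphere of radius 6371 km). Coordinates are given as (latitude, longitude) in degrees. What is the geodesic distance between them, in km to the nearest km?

5809 km

In radians: φ₁ = -0.7854, φ₂ = -1.0472, Δλ = 90.000° = 1.5708 rad.
Haversine: a = sin²(Δφ/2) + cos φ₁ cos φ₂ sin²(Δλ/2) = 0.0170 + (0.7071)(0.5000)(0.5000) = 0.19381.
Central angle c = 2·arcsin(√a) = 0.91174 rad.
Distance = R·c = 6371 × 0.9117 ≈ 5809 km.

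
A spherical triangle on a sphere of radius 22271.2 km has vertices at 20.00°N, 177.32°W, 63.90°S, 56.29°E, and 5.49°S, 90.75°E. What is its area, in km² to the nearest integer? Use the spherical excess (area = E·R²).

710627864 km²

Side lengths (central angles): a = 1.1074, b = 1.6351, c = 2.1560 rad; semiperimeter s = 2.4493.
By l'Huilier's theorem, tan(E/4) = √[tan(s/2) tan((s−a)/2) tan((s−b)/2) tan((s−c)/2)], giving spherical excess E = 1.4327 rad.
Area = E·R² = 1.4327 × (22271.2)² ≈ 710627864 km².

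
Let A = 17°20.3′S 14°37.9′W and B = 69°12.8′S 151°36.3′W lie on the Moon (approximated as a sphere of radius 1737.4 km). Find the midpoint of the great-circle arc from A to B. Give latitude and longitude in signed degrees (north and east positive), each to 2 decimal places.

-59.16°, -33.84°

The central angle between A and B is δ = 1.5398 rad.
With f = 0.5, the slerp weights are sin((1−f)δ)/sin δ = 0.6964 and sin(fδ)/sin δ = 0.6964.
Weighted sum of the unit vectors: (0.6964)·(0.9236,-0.2411,-0.2980) + (0.6964)·(-0.3122,-0.1688,-0.9349) = (0.4258, -0.2855, -0.8586).
Converting back: φ = atan2(z, √(x²+y²)) = -59.16°, λ = atan2(y, x) = -33.84°.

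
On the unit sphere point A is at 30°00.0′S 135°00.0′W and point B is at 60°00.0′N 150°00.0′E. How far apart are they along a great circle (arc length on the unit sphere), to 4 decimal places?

1.8975

Let φ₁ = -0.5236 rad, φ₂ = 1.0472 rad, and Δλ = -1.3090 rad.
cos c = sin φ₁ sin φ₂ + cos φ₁ cos φ₂ cos Δλ = (-0.5000)(0.8660) + (0.8660)(0.5000)(0.2588) = -0.32094,
so c = arccos(-0.32094) = 1.89752 rad.
On the unit sphere the arc length equals the central angle: 1.8975.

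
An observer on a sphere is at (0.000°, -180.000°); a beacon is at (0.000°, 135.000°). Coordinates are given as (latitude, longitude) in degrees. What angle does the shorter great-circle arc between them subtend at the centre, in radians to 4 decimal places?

In radians: φ₁ = 0.0000, φ₂ = 0.0000, Δλ = -45.000° = -0.7854 rad.
cos c = sin φ₁ sin φ₂ + cos φ₁ cos φ₂ cos Δλ = (0.0000)(0.0000) + (1.0000)(1.0000)(0.7071) = 0.70711,
so c = arccos(0.70711) = 0.78540 rad.
So the angular separation is 0.7854 rad.

0.7854 rad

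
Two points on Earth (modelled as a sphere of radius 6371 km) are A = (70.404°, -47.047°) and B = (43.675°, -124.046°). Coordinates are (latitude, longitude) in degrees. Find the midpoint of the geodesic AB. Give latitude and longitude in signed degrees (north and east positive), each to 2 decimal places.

Central angle δ = 0.7882 rad. Interpolating on the sphere with fraction f = 0.5:
P = [sin((1−f)δ)·A + sin(fδ)·B] / sin δ = 0.5415·A + 0.5415·B in Cartesian coordinates,
giving P = (-0.0955, -0.4574, 0.8841), i.e. latitude 62.14°, longitude -101.79°.

62.14°, -101.79°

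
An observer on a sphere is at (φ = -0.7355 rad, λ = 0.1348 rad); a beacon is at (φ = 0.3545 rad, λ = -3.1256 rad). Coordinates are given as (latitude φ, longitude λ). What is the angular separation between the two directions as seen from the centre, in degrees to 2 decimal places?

With latitudes φ₁ = -42.141°, φ₂ = 20.311° and longitude difference Δλ = 173.193°:
cos c = sin φ₁ sin φ₂ + cos φ₁ cos φ₂ cos Δλ = (-0.6710)(0.3471) + (0.7415)(0.9378)(-0.9930) = -0.92339,
so c = arccos(-0.92339) = 2.74762 rad.
So the angular separation is 157.43°.

157.43°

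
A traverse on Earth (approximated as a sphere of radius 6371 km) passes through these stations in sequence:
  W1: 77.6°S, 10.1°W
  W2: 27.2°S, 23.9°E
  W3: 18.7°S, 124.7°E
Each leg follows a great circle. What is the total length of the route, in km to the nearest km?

15949 km

Leg W1→W2: central angle 0.9213 rad, distance 5869.7 km.
Leg W2→W3: central angle 1.5821 rad, distance 10079.6 km.
Total: 5869.7 + 10079.6 ≈ 15949 km.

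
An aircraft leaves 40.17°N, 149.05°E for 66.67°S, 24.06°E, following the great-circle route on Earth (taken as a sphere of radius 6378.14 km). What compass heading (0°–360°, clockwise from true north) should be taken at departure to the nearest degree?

210°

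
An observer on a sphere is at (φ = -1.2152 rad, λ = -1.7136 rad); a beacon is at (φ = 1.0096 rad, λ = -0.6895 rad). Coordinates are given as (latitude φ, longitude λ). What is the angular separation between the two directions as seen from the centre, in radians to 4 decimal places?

In radians: φ₁ = -1.2152, φ₂ = 1.0096, Δλ = 58.677° = 1.0241 rad.
cos c = sin φ₁ sin φ₂ + cos φ₁ cos φ₂ cos Δλ = (-0.9374)(0.8466) + (0.3481)(0.5322)(0.5199) = -0.69733,
so c = arccos(-0.69733) = 2.34246 rad.
So the angular separation is 2.3425 rad.

2.3425 rad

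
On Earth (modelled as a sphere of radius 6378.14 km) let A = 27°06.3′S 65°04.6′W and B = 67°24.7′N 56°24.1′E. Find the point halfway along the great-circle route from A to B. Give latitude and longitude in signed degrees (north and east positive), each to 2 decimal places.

31.49°, -39.67°

Central angle δ = 2.2133 rad. Interpolating on the sphere with fraction f = 0.5:
P = [sin((1−f)δ)·A + sin(fδ)·B] / sin δ = 1.1169·A + 1.1169·B in Cartesian coordinates,
giving P = (0.6564, -0.5443, 0.5224), i.e. latitude 31.49°, longitude -39.67°.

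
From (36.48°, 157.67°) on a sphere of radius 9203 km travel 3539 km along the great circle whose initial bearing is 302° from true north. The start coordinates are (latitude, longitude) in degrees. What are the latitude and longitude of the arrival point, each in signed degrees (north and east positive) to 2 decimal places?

Angular distance δ = d/R = 3539/9203 = 0.38455 rad; initial bearing θ = 5.2709 rad.
sin φ₂ = sin φ₁ cos δ + cos φ₁ sin δ cos θ = (0.5945)(0.9270) + (0.8041)(0.3751)(0.5299) = 0.7110, so φ₂ = 45.31°.
Δλ = atan2(sin θ sin δ cos φ₁, cos δ − sin φ₁ sin φ₂) = atan2(-0.2558, 0.5043) = -26.898°.
λ₂ = 157.670° − 26.898° = 130.77°.

45.31°, 130.77°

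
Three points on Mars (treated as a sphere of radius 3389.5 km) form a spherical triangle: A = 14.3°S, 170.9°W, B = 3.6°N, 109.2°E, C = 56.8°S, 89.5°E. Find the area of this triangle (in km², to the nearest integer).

10737320 km²

Side lengths (central angles): a = 1.0906, b = 1.4523, c = 1.4161 rad; semiperimeter s = 1.9795.
By l'Huilier's theorem, tan(E/4) = √[tan(s/2) tan((s−a)/2) tan((s−b)/2) tan((s−c)/2)], giving spherical excess E = 0.9346 rad.
Area = E·R² = 0.9346 × (3389.5)² ≈ 10737320 km².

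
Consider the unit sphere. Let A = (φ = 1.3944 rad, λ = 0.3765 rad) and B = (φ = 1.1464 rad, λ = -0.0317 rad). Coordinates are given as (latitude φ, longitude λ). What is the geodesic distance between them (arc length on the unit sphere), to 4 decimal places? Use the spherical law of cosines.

0.2711

In radians: φ₁ = 1.3944, φ₂ = 1.1464, Δλ = -23.388° = -0.4082 rad.
cos c = sin φ₁ sin φ₂ + cos φ₁ cos φ₂ cos Δλ = (0.9845)(0.9113) + (0.1755)(0.4118)(0.9178) = 0.96347,
so c = arccos(0.96347) = 0.27113 rad.
On the unit sphere the arc length equals the central angle: 0.2711.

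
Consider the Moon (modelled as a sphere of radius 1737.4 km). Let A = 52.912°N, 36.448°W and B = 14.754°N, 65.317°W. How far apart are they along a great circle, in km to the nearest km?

With latitudes φ₁ = 52.912°, φ₂ = 14.754° and longitude difference Δλ = -28.869°:
cos c = sin φ₁ sin φ₂ + cos φ₁ cos φ₂ cos Δλ = (0.7977)(0.2547) + (0.6030)(0.9670)(0.8757) = 0.71384,
so c = arccos(0.71384) = 0.77583 rad.
Distance = R·c = 1737.4 × 0.7758 ≈ 1348 km.

1348 km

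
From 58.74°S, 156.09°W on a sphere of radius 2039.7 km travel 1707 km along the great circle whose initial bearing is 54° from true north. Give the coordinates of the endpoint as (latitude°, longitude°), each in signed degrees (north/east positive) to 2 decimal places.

Angular distance δ = d/R = 1707/2039.7 = 0.83689 rad; initial bearing θ = 0.9425 rad.
sin φ₂ = sin φ₁ cos δ + cos φ₁ sin δ cos θ = (-0.8548)(0.6698) + (0.5189)(0.7426)(0.5878) = -0.3460, so φ₂ = -20.25°.
Δλ = atan2(sin θ sin δ cos φ₁, cos δ − sin φ₁ sin φ₂) = atan2(0.3117, 0.3740) = 39.815°.
λ₂ = -156.090° + 39.815° = -116.28°.

-20.25°, -116.28°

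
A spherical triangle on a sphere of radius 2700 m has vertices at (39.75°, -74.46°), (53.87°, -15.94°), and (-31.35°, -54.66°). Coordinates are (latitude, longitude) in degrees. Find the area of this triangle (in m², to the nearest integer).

4108663 m²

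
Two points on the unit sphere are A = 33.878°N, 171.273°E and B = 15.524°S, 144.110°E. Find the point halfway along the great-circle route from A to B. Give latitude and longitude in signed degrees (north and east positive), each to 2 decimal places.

Central angle δ = 0.9734 rad. Interpolating on the sphere with fraction f = 0.5:
P = [sin((1−f)δ)·A + sin(fδ)·B] / sin δ = 0.5657·A + 0.5657·B in Cartesian coordinates,
giving P = (-0.9058, 0.3908, 0.1639), i.e. latitude 9.43°, longitude 156.66°.

9.43°, 156.66°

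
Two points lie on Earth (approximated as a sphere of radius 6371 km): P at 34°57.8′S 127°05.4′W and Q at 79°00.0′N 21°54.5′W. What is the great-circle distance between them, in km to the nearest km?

14135 km

With latitudes φ₁ = -34.963°, φ₂ = 79.000° and longitude difference Δλ = 105.182°:
Haversine: a = sin²(Δφ/2) + cos φ₁ cos φ₂ sin²(Δλ/2) = 0.7031 + (0.8195)(0.1908)(0.6309) = 0.80174.
Central angle c = 2·arcsin(√a) = 2.21865 rad.
Distance = R·c = 6371 × 2.2186 ≈ 14135 km.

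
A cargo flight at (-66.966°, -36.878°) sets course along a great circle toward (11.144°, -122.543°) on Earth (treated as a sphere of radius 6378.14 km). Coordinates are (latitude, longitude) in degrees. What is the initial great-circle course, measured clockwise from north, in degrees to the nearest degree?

278°

With φ₁ = -1.1688, φ₂ = 0.1945, Δλ = -1.4951 rad, the forward-azimuth formula gives
θ = atan2( sin Δλ cos φ₂ , cos φ₁ sin φ₂ − sin φ₁ cos φ₂ cos Δλ ) = atan2(-0.9783, 0.1439) = -81.63°.
Adding 360° brings this into [0°, 360°): 278°.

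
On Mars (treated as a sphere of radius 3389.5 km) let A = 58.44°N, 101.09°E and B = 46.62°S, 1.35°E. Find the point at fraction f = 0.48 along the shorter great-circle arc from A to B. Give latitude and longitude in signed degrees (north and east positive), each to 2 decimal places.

11.33°, 43.44°

The central angle between A and B is δ = 2.3187 rad.
With f = 0.48, the slerp weights are sin((1−f)δ)/sin δ = 1.2742 and sin(fδ)/sin δ = 1.2236.
Weighted sum of the unit vectors: (1.2742)·(-0.1007,0.5136,0.8521) + (1.2236)·(0.6866,0.0162,-0.7268) = (0.7119, 0.6743, 0.1964).
Converting back: φ = atan2(z, √(x²+y²)) = 11.33°, λ = atan2(y, x) = 43.44°.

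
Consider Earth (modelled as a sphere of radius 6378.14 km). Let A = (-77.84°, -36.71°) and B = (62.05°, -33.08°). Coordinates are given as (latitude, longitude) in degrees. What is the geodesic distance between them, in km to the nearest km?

Let φ₁ = -1.3586 rad, φ₂ = 1.0830 rad, and Δλ = 0.0634 rad.
Haversine: a = sin²(Δφ/2) + cos φ₁ cos φ₂ sin²(Δλ/2) = 0.8824 + (0.2106)(0.4687)(0.0010) = 0.88250.
Central angle c = 2·arcsin(√a) = 2.44185 rad.
Distance = R·c = 6378.14 × 2.4418 ≈ 15574 km.

15574 km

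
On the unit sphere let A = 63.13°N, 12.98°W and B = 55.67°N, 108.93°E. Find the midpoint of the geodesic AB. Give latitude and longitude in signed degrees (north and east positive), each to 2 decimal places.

73.68°, 59.20°

Central angle δ = 0.9249 rad. Interpolating on the sphere with fraction f = 0.5:
P = [sin((1−f)δ)·A + sin(fδ)·B] / sin δ = 0.5587·A + 0.5587·B in Cartesian coordinates,
giving P = (0.1438, 0.2413, 0.9597), i.e. latitude 73.68°, longitude 59.20°.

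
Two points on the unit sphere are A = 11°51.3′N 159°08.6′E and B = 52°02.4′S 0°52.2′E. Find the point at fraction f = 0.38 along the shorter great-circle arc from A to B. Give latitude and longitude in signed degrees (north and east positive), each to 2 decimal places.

-36.76°, 140.35°

Central angle δ = 2.3763 rad. Interpolating on the sphere with fraction f = 0.38:
P = [sin((1−f)δ)·A + sin(fδ)·B] / sin δ = 1.4367·A + 1.1335·B in Cartesian coordinates,
giving P = (-0.6168, 0.5112, -0.5985), i.e. latitude -36.76°, longitude 140.35°.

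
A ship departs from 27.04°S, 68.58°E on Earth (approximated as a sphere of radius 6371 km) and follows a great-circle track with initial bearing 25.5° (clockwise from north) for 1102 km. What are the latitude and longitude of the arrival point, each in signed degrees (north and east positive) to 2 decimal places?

Angular distance δ = d/R = 1102/6371 = 0.17297 rad; initial bearing θ = 0.4451 rad.
sin φ₂ = sin φ₁ cos δ + cos φ₁ sin δ cos θ = (-0.4546)(0.9851) + (0.8907)(0.1721)(0.9026) = -0.3095, so φ₂ = -18.03°.
Δλ = atan2(sin θ sin δ cos φ₁, cos δ − sin φ₁ sin φ₂) = atan2(0.0660, 0.8444) = 4.469°.
λ₂ = 68.580° + 4.469° = 73.05°.

-18.03°, 73.05°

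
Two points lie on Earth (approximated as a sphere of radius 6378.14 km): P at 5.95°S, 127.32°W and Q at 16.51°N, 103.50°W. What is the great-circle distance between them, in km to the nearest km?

Let φ₁ = -0.1038 rad, φ₂ = 0.2882 rad, and Δλ = 0.4157 rad.
cos c = sin φ₁ sin φ₂ + cos φ₁ cos φ₂ cos Δλ = (-0.1037)(0.2842) + (0.9946)(0.9588)(0.9148) = 0.84292,
so c = arccos(0.84292) = 0.56811 rad.
Distance = R·c = 6378.14 × 0.5681 ≈ 3624 km.

3624 km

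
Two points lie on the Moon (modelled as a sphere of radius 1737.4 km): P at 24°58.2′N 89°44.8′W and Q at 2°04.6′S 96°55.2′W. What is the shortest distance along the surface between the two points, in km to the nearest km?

847 km

In radians: φ₁ = 0.4358, φ₂ = -0.0362, Δλ = -7.173° = -0.1252 rad.
cos c = sin φ₁ sin φ₂ + cos φ₁ cos φ₂ cos Δλ = (0.4221)(-0.0362) + (0.9065)(0.9993)(0.9922) = 0.88355,
so c = arccos(0.88355) = 0.48742 rad.
Distance = R·c = 1737.4 × 0.4874 ≈ 847 km.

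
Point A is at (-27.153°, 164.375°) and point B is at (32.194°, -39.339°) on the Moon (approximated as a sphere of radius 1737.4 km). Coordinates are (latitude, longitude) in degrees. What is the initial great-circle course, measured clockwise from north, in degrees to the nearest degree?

71°

Δλ = 156.286° = 2.7277 rad.
y = sin Δλ · cos φ₂ = (0.4022)(0.8462) = 0.3403
x = cos φ₁ sin φ₂ − sin φ₁ cos φ₂ cos Δλ = (0.8898)(0.5328) − (-0.4564)(0.8462)(-0.9156) = 0.1205
θ = atan2(y, x) = 70.51°, so the bearing is 71°.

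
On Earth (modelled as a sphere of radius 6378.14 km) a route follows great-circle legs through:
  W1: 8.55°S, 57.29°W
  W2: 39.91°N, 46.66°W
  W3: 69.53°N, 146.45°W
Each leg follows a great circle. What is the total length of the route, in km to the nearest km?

11767 km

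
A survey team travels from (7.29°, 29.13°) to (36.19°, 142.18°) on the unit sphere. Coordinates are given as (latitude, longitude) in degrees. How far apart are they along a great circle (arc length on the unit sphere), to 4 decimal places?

With latitudes φ₁ = 7.290°, φ₂ = 36.190° and longitude difference Δλ = 113.050°:
Haversine: a = sin²(Δφ/2) + cos φ₁ cos φ₂ sin²(Δλ/2) = 0.0623 + (0.9919)(0.8071)(0.6958) = 0.61926.
Central angle c = 2·arcsin(√a) = 1.81163 rad.
On the unit sphere the arc length equals the central angle: 1.8116.

1.8116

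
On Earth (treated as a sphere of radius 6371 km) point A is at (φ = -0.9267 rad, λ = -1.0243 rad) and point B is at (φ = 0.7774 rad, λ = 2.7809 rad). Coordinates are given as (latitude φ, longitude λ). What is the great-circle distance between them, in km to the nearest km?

17113 km

Let φ₁ = -0.9267 rad, φ₂ = 0.7774 rad, and Δλ = -2.4780 rad.
cos c = sin φ₁ sin φ₂ + cos φ₁ cos φ₂ cos Δλ = (-0.7996)(0.7014) + (0.6005)(0.7127)(-0.7878) = -0.89805,
so c = arccos(-0.89805) = 2.68611 rad.
Distance = R·c = 6371 × 2.6861 ≈ 17113 km.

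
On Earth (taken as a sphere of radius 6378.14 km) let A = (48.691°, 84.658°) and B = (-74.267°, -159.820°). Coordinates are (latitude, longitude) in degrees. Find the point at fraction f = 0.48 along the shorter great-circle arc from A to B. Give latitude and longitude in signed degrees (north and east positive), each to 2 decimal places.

-16.79°, 108.05°

Central angle δ = 2.4983 rad. Interpolating on the sphere with fraction f = 0.48:
P = [sin((1−f)δ)·A + sin(fδ)·B] / sin δ = 1.6060·A + 1.5534·B in Cartesian coordinates,
giving P = (-0.2967, 0.9103, -0.2888), i.e. latitude -16.79°, longitude 108.05°.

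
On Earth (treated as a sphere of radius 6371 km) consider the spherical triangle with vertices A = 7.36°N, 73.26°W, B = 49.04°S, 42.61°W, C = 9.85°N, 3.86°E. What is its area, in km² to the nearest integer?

31884663 km²

Side lengths (central angles): a = 1.2497, b = 1.3287, c = 1.0899 rad; semiperimeter s = 1.8341.
By l'Huilier's theorem, tan(E/4) = √[tan(s/2) tan((s−a)/2) tan((s−b)/2) tan((s−c)/2)], giving spherical excess E = 0.7855 rad.
Area = E·R² = 0.7855 × (6371)² ≈ 31884663 km².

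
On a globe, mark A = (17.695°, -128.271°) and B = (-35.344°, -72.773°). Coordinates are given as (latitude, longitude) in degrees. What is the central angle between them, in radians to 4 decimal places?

With latitudes φ₁ = 17.695°, φ₂ = -35.344° and longitude difference Δλ = 55.498°:
cos c = sin φ₁ sin φ₂ + cos φ₁ cos φ₂ cos Δλ = (0.3039)(-0.5785) + (0.9527)(0.8157)(0.5664) = 0.26435,
so c = arccos(0.26435) = 1.30327 rad.
So the angular separation is 1.3033 rad.

1.3033 rad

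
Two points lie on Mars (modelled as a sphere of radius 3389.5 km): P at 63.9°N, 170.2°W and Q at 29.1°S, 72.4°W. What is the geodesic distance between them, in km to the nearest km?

In radians: φ₁ = 1.1153, φ₂ = -0.5079, Δλ = 97.800° = 1.7069 rad.
cos c = sin φ₁ sin φ₂ + cos φ₁ cos φ₂ cos Δλ = (0.8980)(-0.4863) + (0.4399)(0.8738)(-0.1357) = -0.48891,
so c = arccos(-0.48891) = 2.08164 rad.
Distance = R·c = 3389.5 × 2.0816 ≈ 7056 km.

7056 km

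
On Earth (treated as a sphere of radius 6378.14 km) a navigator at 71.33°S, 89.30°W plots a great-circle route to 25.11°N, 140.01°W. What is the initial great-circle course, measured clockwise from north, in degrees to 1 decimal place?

314.1°

With φ₁ = -1.2449, φ₂ = 0.4383, Δλ = -0.8851 rad, the forward-azimuth formula gives
θ = atan2( sin Δλ cos φ₂ , cos φ₁ sin φ₂ − sin φ₁ cos φ₂ cos Δλ ) = atan2(-0.7008, 0.6791) = -45.90°.
Adding 360° brings this into [0°, 360°): 314.1°.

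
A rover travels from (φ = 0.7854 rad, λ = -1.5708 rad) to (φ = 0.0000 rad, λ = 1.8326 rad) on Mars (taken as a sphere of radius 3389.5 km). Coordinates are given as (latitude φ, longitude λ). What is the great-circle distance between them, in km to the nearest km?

With latitudes φ₁ = 45.000°, φ₂ = 0.000° and longitude difference Δλ = -165.000°:
cos c = sin φ₁ sin φ₂ + cos φ₁ cos φ₂ cos Δλ = (0.7071)(0.0000) + (0.7071)(1.0000)(-0.9659) = -0.68301,
so c = arccos(-0.68301) = 2.32267 rad.
Distance = R·c = 3389.5 × 2.3227 ≈ 7873 km.

7873 km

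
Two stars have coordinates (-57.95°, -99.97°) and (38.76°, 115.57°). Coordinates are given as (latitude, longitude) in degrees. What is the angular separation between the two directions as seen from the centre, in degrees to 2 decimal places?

150.15°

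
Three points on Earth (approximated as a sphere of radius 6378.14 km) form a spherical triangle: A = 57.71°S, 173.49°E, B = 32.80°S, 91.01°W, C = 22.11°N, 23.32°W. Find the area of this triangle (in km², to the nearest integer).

38261721 km²

Side lengths (central angles): a = 1.4789, b = 2.4848, c = 1.1430 rad; semiperimeter s = 2.5533.
By l'Huilier's theorem, tan(E/4) = √[tan(s/2) tan((s−a)/2) tan((s−b)/2) tan((s−c)/2)], giving spherical excess E = 0.9405 rad.
Area = E·R² = 0.9405 × (6378.14)² ≈ 38261721 km².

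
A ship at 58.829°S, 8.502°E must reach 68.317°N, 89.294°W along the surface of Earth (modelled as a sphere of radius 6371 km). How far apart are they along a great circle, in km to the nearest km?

16144 km

Let φ₁ = -1.0268 rad, φ₂ = 1.1924 rad, and Δλ = -1.7069 rad.
cos c = sin φ₁ sin φ₂ + cos φ₁ cos φ₂ cos Δλ = (-0.8556)(0.9292) + (0.5176)(0.3695)(-0.1356) = -0.82102,
so c = arccos(-0.82102) = 2.53400 rad.
Distance = R·c = 6371 × 2.5340 ≈ 16144 km.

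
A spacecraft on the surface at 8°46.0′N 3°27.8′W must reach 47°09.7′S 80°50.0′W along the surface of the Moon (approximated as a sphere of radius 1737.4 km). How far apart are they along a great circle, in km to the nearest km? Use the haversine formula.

Let φ₁ = 0.1530 rad, φ₂ = -0.8231 rad, and Δλ = -1.3504 rad.
Haversine: a = sin²(Δφ/2) + cos φ₁ cos φ₂ sin²(Δλ/2) = 0.2199 + (0.9883)(0.6799)(0.3907) = 0.48241.
Central angle c = 2·arcsin(√a) = 1.53562 rad.
Distance = R·c = 1737.4 × 1.5356 ≈ 2668 km.

2668 km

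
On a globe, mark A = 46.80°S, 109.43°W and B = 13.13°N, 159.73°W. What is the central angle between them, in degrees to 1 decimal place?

In radians: φ₁ = -0.8168, φ₂ = 0.2292, Δλ = -50.300° = -0.8779 rad.
cos c = sin φ₁ sin φ₂ + cos φ₁ cos φ₂ cos Δλ = (-0.7290)(0.2272) + (0.6845)(0.9739)(0.6388) = 0.26024,
so c = arccos(0.26024) = 1.30752 rad.
So the angular separation is 74.9°.

74.9°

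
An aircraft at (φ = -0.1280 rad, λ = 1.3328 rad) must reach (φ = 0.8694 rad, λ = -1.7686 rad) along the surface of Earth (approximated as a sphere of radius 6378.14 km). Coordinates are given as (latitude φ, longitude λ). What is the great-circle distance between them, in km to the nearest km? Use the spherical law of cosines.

15304 km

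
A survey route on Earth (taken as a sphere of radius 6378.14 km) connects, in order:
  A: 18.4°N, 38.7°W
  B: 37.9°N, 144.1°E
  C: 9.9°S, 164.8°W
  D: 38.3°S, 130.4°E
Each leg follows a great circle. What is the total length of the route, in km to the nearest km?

28422 km

Leg A→B: central angle 2.1579 rad, distance 13763.4 km.
Leg B→C: central angle 1.1783 rad, distance 7515.2 km.
Leg C→D: central angle 1.1200 rad, distance 7143.2 km.
Total: 13763.4 + 7515.2 + 7143.2 ≈ 28422 km.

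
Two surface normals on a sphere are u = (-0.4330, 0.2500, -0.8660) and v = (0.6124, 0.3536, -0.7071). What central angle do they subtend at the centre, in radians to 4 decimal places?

1.1201 rad

u·v = 0.4356; |u| = 1.0000, |v| = 1.0000.
cos θ = (u·v)/(|u||v|) = 0.4356, so θ = 1.1201 rad.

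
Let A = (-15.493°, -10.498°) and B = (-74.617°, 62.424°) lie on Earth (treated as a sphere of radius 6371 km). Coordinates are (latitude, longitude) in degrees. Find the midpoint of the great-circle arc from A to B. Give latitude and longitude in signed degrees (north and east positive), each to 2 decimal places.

Central angle δ = 1.2317 rad. Interpolating on the sphere with fraction f = 0.5:
P = [sin((1−f)δ)·A + sin(fδ)·B] / sin δ = 0.6125·A + 0.6125·B in Cartesian coordinates,
giving P = (0.6556, 0.0365, -0.7542), i.e. latitude -48.96°, longitude 3.18°.

-48.96°, 3.18°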